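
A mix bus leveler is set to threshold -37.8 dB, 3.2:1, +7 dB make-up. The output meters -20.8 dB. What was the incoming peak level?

-5.8 dB

Remove make-up: -20.8 − 7 = -27.8 dB.
Post-compression overshoot = -27.8 − (-37.8) = 10 dB.
Before 3.2:1 compression the overshoot was 10 × 3.2 = 32 dB, so input = -37.8 + 32 = -5.8 dB.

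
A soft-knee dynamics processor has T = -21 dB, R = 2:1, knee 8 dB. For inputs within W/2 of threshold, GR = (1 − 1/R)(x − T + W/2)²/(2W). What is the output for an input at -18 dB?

-19.53125 dB

x − T + W/2 = -18 − (-21) + 4 = 7.
GR = (1 − 1/2) × 7² / 16 = 0.5 × 49 / 16 = 1.53125 dB.
Output = -18 − 1.53125 = -19.53125 dB.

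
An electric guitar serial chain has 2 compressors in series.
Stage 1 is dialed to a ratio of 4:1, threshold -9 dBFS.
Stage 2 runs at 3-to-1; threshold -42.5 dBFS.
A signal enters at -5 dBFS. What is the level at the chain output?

Stage 1: overshoot 4 dB → 4/4 = 1 dB → -8 dBFS.
Stage 2: 34.5 dB above -42.5 dBFS, reduced 3:1 to 11.5 dB above → -31 dBFS.

-31 dBFS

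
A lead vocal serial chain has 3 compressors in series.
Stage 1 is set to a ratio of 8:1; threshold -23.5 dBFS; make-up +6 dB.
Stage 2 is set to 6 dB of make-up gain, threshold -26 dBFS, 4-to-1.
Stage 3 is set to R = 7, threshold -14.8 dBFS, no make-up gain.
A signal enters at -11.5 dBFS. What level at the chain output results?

-17.5 dBFS

Stage 1: 12 dB above -23.5 dBFS, reduced 8:1 to 1.5 dB above → -22 dBFS; +6 dB make-up → -16 dBFS.
Stage 2: 10 dB above -26 dBFS, reduced 4:1 to 2.5 dB above → -23.5 dBFS; +6 dB make-up → -17.5 dBFS.
Stage 3: -17.5 dBFS is at or below the -14.8 dBFS threshold — no compression; output -17.5 dBFS.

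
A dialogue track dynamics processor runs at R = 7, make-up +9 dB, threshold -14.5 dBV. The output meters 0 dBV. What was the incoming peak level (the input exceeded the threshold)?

Before make-up, the level was 0 − 9 = -9 dBV.
Post-compression overshoot = -9 − (-14.5) = 5.5 dB.
Input overshoot = R × output overshoot = 38.5 dB → input = -14.5 + 38.5 = 24 dBV.

24 dBV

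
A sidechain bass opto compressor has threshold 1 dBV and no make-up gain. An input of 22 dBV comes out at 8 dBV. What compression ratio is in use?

3:1

Input overshoot = 22 − 1 = 21 dB; output overshoot = 8 − 1 = 7 dB.
Ratio = 21 / 7 = 3.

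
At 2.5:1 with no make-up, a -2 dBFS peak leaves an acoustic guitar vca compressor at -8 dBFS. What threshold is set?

-12 dBFS

Gain reduction = -2 − (-8) = 6 dB; output overshoot = GR / (R − 1) = 6 / 1.5 = 4 dB.
Threshold = output − output overshoot = -8 − 4 = -12 dBFS.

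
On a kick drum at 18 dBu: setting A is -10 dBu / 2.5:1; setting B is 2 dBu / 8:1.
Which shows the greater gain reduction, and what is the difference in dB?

A: GR = 28 − 28/2.5 = 16.8 dB.
B: GR = 16 − 16/8 = 14 dB.
A reduces 2.8 dB more.

A, by 2.8 dB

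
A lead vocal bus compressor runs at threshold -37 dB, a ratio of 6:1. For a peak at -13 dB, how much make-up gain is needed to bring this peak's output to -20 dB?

The peak compresses to -37 + 24/6 = -33 dB.
To reach -20 dB requires -20 − (-33) = 13 dB of make-up.

13 dB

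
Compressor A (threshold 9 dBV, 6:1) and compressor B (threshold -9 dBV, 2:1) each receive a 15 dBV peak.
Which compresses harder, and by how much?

A: overshoot 6 dB → output overshoot 1 dB → GR 5 dB.
B: overshoot 24 dB → output overshoot 12 dB → GR 12 dB.
B reduces 7 dB more.

B, by 7 dB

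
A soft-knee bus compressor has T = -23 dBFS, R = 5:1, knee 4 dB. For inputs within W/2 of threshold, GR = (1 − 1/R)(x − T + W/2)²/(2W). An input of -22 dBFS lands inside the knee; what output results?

-22.9 dBFS

x − T + W/2 = -22 − (-23) + 2 = 3.
GR = (1 − 1/5) × 3² / 8 = 0.8 × 9 / 8 = 0.9 dB.
Output = -22 − 0.9 = -22.9 dBFS.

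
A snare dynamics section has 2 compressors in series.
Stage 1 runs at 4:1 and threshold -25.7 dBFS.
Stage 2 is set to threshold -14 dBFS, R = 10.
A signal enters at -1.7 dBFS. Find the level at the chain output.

Stage 1: -1.7 dBFS is 24 dB over -25.7 dBFS; at 4:1 that becomes 6 dB over, giving -19.7 dBFS.
Stage 2: -19.7 dBFS ≤ -14 dBFS, so stage 2 doesn't engage; output -19.7 dBFS.

-19.7 dBFS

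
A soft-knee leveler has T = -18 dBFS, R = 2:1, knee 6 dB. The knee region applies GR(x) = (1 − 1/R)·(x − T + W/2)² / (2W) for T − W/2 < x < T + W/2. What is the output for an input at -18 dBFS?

x − T + W/2 = -18 − (-18) + 3 = 3.
GR = (1 − 1/2) × 3² / 12 = 0.5 × 9 / 12 = 0.375 dB.
Output = -18 − 0.375 = -18.375 dBFS.

-18.375 dBFS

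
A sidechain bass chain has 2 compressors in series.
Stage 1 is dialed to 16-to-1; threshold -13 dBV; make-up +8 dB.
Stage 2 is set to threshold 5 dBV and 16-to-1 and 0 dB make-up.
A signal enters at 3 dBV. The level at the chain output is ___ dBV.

Stage 1: 3 dBV is 16 dB over -13 dBV; at 16:1 that becomes 1 dB over, giving -12 dBV; +8 dB make-up → -4 dBV.
Stage 2: -4 dBV is at or below the 5 dBV threshold — no compression; output -4 dBV.

-4 dBV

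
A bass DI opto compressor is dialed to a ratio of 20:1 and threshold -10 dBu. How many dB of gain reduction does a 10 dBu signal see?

10 dBu exceeds the threshold by 20 dB.
A 20:1 ratio leaves 1 dB of that excess.
Gain reduction = 20 − 1 = 19 dB.

19 dB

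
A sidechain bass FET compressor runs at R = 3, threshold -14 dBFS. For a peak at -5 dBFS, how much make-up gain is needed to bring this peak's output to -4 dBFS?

Overshoot 9 dB → 9/3 = 3 dB after compression, so the compressed level is -14 + 3 = -11 dBFS.
Make-up = target − compressed = -4 − (-11) = 7 dB.

7 dB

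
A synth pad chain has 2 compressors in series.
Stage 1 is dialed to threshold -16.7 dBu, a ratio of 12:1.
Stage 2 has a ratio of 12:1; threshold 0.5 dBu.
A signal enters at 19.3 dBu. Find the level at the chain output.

Stage 1: overshoot 36 dB → 36/12 = 3 dB → -13.7 dBu.
Stage 2: -13.7 dBu is at or below the 0.5 dBu threshold — no compression; output -13.7 dBu.

-13.7 dBu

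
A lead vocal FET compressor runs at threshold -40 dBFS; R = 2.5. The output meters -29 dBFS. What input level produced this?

The compressed level sits -29 − (-40) = 11 dB over threshold.
Input overshoot = R × output overshoot = 27.5 dB → input = -40 + 27.5 = -12.5 dBFS.

-12.5 dBFS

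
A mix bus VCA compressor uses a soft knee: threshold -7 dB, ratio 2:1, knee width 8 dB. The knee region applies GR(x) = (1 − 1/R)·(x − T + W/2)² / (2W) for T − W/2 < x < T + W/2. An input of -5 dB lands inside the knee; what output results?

-6.125 dB

x − T + W/2 = -5 − (-7) + 4 = 6.
GR = (1 − 1/2) × 6² / 16 = 0.5 × 36 / 16 = 1.125 dB.
Output = -5 − 1.125 = -6.125 dB.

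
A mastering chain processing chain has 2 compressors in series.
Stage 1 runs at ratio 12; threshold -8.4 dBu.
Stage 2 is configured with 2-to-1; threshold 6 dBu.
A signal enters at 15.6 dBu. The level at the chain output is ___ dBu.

Stage 1: overshoot 24 dB → 24/12 = 2 dB → -6.4 dBu.
Stage 2: -6.4 dBu ≤ 6 dBu, so stage 2 doesn't engage; output -6.4 dBu.

-6.4 dBu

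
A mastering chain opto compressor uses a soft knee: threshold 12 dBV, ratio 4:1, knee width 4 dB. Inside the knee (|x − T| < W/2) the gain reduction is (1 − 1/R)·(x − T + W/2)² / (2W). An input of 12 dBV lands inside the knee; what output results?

11.625 dBV

x − T + W/2 = 12 − 12 + 2 = 2.
GR = (1 − 1/4) × 2² / 8 = 0.75 × 4 / 8 = 0.375 dB.
Output = 12 − 0.375 = 11.625 dBV.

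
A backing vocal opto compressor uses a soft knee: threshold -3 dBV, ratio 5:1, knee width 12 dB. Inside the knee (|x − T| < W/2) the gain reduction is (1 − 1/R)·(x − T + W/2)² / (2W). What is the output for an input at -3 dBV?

-4.2 dBV

x − T + W/2 = -3 − (-3) + 6 = 6.
GR = (1 − 1/5) × 6² / 24 = 0.8 × 36 / 24 = 1.2 dB.
Output = -3 − 1.2 = -4.2 dBV.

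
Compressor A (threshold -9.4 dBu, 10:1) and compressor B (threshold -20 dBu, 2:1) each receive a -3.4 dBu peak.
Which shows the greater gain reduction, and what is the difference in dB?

B, by 2.9 dB

A: overshoot 6 dB → output overshoot 0.6 dB → GR 5.4 dB.
B: overshoot 16.6 dB → output overshoot 8.3 dB → GR 8.3 dB.
Difference: 2.9 dB in favour of B.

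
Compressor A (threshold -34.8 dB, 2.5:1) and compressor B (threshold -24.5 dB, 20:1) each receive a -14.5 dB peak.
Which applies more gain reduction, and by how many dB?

A, by 2.68 dB

A: overshoot 20.3 dB → output overshoot 8.12 dB → GR 12.18 dB.
B: overshoot 10 dB → output overshoot 0.5 dB → GR 9.5 dB.
Difference: 2.68 dB in favour of A.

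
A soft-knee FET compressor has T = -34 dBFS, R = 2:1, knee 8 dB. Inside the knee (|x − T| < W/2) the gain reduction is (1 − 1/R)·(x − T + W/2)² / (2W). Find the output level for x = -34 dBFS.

-34.5 dBFS

x − T + W/2 = -34 − (-34) + 4 = 4.
GR = (1 − 1/2) × 4² / 16 = 0.5 × 16 / 16 = 0.5 dB.
Output = -34 − 0.5 = -34.5 dBFS.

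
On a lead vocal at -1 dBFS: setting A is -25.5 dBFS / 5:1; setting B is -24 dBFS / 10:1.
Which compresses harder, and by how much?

A: overshoot 24.5 dB → output overshoot 4.9 dB → GR 19.6 dB.
B: overshoot 23 dB → output overshoot 2.3 dB → GR 20.7 dB.
Difference: 1.1 dB in favour of B.

B, by 1.1 dB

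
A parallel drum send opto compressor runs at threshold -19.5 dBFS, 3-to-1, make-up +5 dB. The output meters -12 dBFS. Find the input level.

Before make-up, the level was -12 − 5 = -17 dBFS.
Post-compression overshoot = -17 − (-19.5) = 2.5 dB.
Undo the ratio: input overshoot = 2.5 × 3 = 7.5 dB, giving input = -12 dBFS.

-12 dBFS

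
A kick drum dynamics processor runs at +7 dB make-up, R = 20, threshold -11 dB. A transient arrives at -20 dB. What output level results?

-13 dB

-20 dB is 9 dB below the -11 dB threshold, so no gain reduction is applied.
Make-up gain adds 7 dB: -20 + 7 = -13 dB.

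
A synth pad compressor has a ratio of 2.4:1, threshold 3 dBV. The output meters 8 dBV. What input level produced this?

15 dBV

That's 5 dB above the 3 dBV threshold.
Input overshoot = R × output overshoot = 12 dB → input = 3 + 12 = 15 dBV.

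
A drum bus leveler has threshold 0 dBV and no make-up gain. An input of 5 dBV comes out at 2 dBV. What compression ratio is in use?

2.5:1

Input overshoot = 5 − 0 = 5 dB; output overshoot = 2 − 0 = 2 dB.
Ratio = 5 / 2 = 2.5.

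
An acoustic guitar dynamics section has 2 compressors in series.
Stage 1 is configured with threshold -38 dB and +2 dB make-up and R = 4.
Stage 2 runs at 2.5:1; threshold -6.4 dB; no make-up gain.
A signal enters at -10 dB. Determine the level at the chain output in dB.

Stage 1: -10 dB is 28 dB over -38 dB; at 4:1 that becomes 7 dB over, giving -31 dB; +2 dB make-up → -29 dB.
Stage 2: below threshold (-29 ≤ -6.4); passes unchanged; output -29 dB.

-29 dB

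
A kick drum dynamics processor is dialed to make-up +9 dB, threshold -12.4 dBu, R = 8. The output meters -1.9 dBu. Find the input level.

Stripping the +9 dB make-up gives -10.9 dBu at the gain stage.
That's 1.5 dB above the -12.4 dBu threshold.
Undo the ratio: input overshoot = 1.5 × 8 = 12 dB, giving input = -0.4 dBu.

-0.4 dBu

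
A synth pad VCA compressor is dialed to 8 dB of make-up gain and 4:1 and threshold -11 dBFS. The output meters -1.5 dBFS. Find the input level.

-5 dBFS

Before make-up, the level was -1.5 − 8 = -9.5 dBFS.
That's 1.5 dB above the -11 dBFS threshold.
Input overshoot = R × output overshoot = 6 dB → input = -11 + 6 = -5 dBFS.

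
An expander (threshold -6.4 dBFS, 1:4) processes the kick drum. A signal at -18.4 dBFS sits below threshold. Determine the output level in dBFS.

-54.4 dBFS

The input is 12 dB below the -6.4 dBFS threshold.
A 1:4 expander multiplies undershoot by 4: 12 × 4 = 48 dB below threshold.
Output = -6.4 − 48 = -54.4 dBFS.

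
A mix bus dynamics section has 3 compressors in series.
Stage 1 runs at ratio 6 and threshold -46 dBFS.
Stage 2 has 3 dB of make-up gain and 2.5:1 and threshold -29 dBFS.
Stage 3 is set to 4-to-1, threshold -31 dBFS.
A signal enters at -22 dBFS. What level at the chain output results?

-39 dBFS

Stage 1: -22 dBFS is 24 dB over -46 dBFS; at 6:1 that becomes 4 dB over, giving -42 dBFS.
Stage 2: -42 dBFS is at or below the -29 dBFS threshold — no compression; make-up brings it to -39 dBFS.
Stage 3: -39 dBFS ≤ -31 dBFS, so stage 3 doesn't engage; output -39 dBFS.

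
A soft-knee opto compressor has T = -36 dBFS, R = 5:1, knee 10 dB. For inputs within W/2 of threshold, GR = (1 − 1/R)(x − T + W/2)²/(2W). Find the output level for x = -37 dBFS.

x − T + W/2 = -37 − (-36) + 5 = 4.
GR = (1 − 1/5) × 4² / 20 = 0.8 × 16 / 20 = 0.64 dB.
Output = -37 − 0.64 = -37.64 dBFS.

-37.64 dBFS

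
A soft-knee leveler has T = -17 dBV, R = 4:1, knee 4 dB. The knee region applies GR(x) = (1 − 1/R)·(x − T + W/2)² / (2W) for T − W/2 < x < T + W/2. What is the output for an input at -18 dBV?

x − T + W/2 = -18 − (-17) + 2 = 1.
GR = (1 − 1/4) × 1² / 8 = 0.75 × 1 / 8 = 0.09375 dB.
Output = -18 − 0.09375 = -18.09375 dBV.

-18.09375 dBV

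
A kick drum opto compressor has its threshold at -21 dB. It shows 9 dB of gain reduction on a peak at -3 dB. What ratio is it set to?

2:1

Input overshoot = -3 − (-21) = 18 dB.
Output overshoot = 18 − 9 = 9 dB.
Ratio = input overshoot / output overshoot = 18 / 9 = 2.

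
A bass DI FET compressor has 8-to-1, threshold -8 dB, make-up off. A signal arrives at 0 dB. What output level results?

Overshoot: 0 − (-8) = 8 dB.
8:1 compression reduces that to 8/8 = 1 dB over.
That puts the output at -7 dB.

-7 dB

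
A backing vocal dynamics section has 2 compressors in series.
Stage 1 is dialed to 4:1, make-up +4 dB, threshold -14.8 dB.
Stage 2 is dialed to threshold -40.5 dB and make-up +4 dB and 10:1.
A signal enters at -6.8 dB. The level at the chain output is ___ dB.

-33.33 dB

Stage 1: 8 dB above -14.8 dB, reduced 4:1 to 2 dB above → -12.8 dB; +4 dB make-up → -8.8 dB.
Stage 2: 31.7 dB above -40.5 dB, reduced 10:1 to 3.17 dB above → -37.33 dB; +4 dB make-up → -33.33 dB.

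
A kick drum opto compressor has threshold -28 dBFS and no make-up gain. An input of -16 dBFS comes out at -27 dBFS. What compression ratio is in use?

12:1

Input overshoot = -16 − (-28) = 12 dB; output overshoot = -27 − (-28) = 1 dB.
Ratio = 12 / 1 = 12.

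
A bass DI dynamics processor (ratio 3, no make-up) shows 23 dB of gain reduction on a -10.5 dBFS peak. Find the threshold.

-45 dBFS

Input is 34.5 dB above T (since output overshoot × R = input overshoot: (-33.5 − T)·3 = -10.5 − T gives T = -45 dBFS).
Check: -45 + (-10.5 − (-45))/3 = -45 + 11.5 = -33.5 dBFS. ✓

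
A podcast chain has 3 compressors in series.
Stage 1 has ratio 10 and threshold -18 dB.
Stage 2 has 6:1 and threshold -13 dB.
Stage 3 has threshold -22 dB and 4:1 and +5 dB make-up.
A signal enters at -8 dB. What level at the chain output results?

Stage 1: 10 dB above -18 dB, reduced 10:1 to 1 dB above → -17 dB.
Stage 2: -17 dB is at or below the -13 dB threshold — no compression; output -17 dB.
Stage 3: -17 dB is 5 dB over -22 dB; at 4:1 that becomes 1.25 dB over, giving -20.75 dB; +5 dB make-up → -15.75 dB.

-15.75 dB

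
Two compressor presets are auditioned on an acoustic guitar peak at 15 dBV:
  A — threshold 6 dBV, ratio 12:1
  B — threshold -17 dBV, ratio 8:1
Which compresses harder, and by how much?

A: GR = 9 − 9/12 = 8.25 dB.
B: GR = 32 − 32/8 = 28 dB.
B reduces 19.75 dB more.

B, by 19.75 dB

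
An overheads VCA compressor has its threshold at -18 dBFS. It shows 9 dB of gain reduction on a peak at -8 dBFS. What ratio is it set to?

10:1

Input overshoot = -8 − (-18) = 10 dB.
Output overshoot = 10 − 9 = 1 dB.
Ratio = input overshoot / output overshoot = 10 / 1 = 10.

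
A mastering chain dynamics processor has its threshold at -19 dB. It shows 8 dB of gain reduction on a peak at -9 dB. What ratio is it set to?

Input overshoot = -9 − (-19) = 10 dB.
Output overshoot = 10 − 8 = 2 dB.
Ratio = input overshoot / output overshoot = 10 / 2 = 5.

5:1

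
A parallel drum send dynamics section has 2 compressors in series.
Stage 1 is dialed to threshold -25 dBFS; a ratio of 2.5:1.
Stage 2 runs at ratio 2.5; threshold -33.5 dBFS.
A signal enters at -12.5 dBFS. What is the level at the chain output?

Stage 1: overshoot 12.5 dB → 12.5/2.5 = 5 dB → -20 dBFS.
Stage 2: overshoot 13.5 dB → 13.5/2.5 = 5.4 dB → -28.1 dBFS.

-28.1 dBFS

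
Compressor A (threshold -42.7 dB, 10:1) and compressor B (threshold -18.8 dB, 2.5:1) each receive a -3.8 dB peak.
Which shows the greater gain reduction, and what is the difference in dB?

A, by 26.01 dB

A: GR = 38.9 − 38.9/10 = 35.01 dB.
B: GR = 15 − 15/2.5 = 9 dB.
Difference: 26.01 dB in favour of A.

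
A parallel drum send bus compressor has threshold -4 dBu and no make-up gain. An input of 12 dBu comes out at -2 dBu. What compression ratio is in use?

8:1

Input overshoot = 12 − (-4) = 16 dB; output overshoot = -2 − (-4) = 2 dB.
Ratio = 16 / 2 = 8.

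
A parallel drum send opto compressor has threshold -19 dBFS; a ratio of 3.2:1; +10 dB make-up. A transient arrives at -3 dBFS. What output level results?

The input is 16 dB above the -19 dBFS threshold.
The 16 dB excess becomes 5 dB after 3.2:1 reduction.
So the level is -19 + 5 = -14 dBFS; make-up adds 10 dB, giving -4 dBFS.

-4 dBFS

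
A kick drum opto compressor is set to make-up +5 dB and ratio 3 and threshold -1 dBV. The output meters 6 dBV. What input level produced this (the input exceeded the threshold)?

5 dBV

Remove make-up: 6 − 5 = 1 dBV.
Post-compression overshoot = 1 − (-1) = 2 dB.
Undo the ratio: input overshoot = 2 × 3 = 6 dB, giving input = 5 dBV.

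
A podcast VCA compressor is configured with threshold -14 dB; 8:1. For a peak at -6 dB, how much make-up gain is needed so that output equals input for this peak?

7 dB

Overshoot 8 dB → 8/8 = 1 dB after compression, so the compressed level is -14 + 1 = -13 dB.
Make-up = target − compressed = -6 − (-13) = 7 dB.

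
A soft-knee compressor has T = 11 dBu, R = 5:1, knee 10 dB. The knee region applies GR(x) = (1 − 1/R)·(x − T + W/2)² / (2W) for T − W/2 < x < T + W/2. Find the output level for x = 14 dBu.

11.44 dBu

x − T + W/2 = 14 − 11 + 5 = 8.
GR = (1 − 1/5) × 8² / 20 = 0.8 × 64 / 20 = 2.56 dB.
Output = 14 − 2.56 = 11.44 dBu.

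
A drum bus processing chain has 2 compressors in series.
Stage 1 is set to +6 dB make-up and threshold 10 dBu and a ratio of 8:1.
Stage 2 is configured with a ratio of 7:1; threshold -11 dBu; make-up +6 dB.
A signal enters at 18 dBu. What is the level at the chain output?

Stage 1: 18 dBu is 8 dB over 10 dBu; at 8:1 that becomes 1 dB over, giving 11 dBu; +6 dB make-up → 17 dBu.
Stage 2: overshoot 28 dB → 28/7 = 4 dB → -7 dBu; +6 dB make-up → -1 dBu.

-1 dBu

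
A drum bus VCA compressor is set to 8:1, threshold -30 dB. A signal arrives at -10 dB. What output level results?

-27.5 dB

-10 dB sits 20 dB over threshold.
At 8:1 the overshoot is divided by 8, leaving 2.5 dB above threshold.
That puts the output at -27.5 dB.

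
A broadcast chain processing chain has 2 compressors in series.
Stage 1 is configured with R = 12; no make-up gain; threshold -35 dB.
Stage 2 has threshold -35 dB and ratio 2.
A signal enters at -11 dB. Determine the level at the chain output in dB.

Stage 1: 24 dB above -35 dB, reduced 12:1 to 2 dB above → -33 dB.
Stage 2: -33 dB is 2 dB over -35 dB; at 2:1 that becomes 1 dB over, giving -34 dB.

-34 dB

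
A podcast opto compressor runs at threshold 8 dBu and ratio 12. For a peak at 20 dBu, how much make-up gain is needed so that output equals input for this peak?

11 dB

Without make-up, output = threshold + overshoot/12 = 8 + 1 = 9 dBu.
Gap to target: 11 dB.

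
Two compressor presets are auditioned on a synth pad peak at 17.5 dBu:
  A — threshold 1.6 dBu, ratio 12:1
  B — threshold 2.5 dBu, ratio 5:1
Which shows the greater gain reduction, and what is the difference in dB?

A, by 2.575 dB

A: GR = 15.9 − 15.9/12 = 14.575 dB.
B: GR = 15 − 15/5 = 12 dB.
A reduces 2.575 dB more.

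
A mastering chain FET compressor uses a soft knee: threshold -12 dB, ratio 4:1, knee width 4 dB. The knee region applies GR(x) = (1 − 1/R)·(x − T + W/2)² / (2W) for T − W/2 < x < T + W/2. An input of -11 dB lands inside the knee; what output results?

x − T + W/2 = -11 − (-12) + 2 = 3.
GR = (1 − 1/4) × 3² / 8 = 0.75 × 9 / 8 = 0.84375 dB.
Output = -11 − 0.84375 = -11.84375 dB.

-11.84375 dB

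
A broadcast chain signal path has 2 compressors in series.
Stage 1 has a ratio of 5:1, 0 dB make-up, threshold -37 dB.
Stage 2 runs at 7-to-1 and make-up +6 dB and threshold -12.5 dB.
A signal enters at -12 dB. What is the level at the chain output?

Stage 1: overshoot 25 dB → 25/5 = 5 dB → -32 dB.
Stage 2: -32 dB ≤ -12.5 dB, so stage 2 doesn't engage; make-up brings it to -26 dB.

-26 dB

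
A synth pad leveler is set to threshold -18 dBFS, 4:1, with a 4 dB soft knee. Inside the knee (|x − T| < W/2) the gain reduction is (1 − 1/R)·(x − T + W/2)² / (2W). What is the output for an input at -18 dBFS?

x − T + W/2 = -18 − (-18) + 2 = 2.
GR = (1 − 1/4) × 2² / 8 = 0.75 × 4 / 8 = 0.375 dB.
Output = -18 − 0.375 = -18.375 dBFS.

-18.375 dBFS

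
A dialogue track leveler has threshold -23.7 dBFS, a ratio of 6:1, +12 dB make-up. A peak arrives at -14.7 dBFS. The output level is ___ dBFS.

-10.2 dBFS

Overshoot: -14.7 − (-23.7) = 9 dB.
The 9 dB excess becomes 1.5 dB after 6:1 reduction.
Output = -23.7 + 1.5 = -22.2 dBFS; make-up adds 12 dB, giving -10.2 dBFS.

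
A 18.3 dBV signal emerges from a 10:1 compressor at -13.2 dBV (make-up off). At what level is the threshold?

-16.7 dBV

Let T be the threshold. Output overshoot = (input overshoot)/R, so -13.2 − T = (18.3 − T)/10.
10·(-13.2 − T) = 18.3 − T → 9·T = -132 − 18.3 = -150.3.
T = -150.3/9 = -16.7 dBV.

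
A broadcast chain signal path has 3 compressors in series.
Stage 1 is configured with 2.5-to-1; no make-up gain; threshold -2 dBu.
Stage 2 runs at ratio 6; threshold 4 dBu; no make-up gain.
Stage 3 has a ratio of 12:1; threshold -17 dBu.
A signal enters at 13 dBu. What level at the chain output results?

Stage 1: overshoot 15 dB → 15/2.5 = 6 dB → 4 dBu.
Stage 2: 4 dBu is at or below the 4 dBu threshold — no compression; output 4 dBu.
Stage 3: 4 dBu is 21 dB over -17 dBu; at 12:1 that becomes 1.75 dB over, giving -15.25 dBu.

-15.25 dBu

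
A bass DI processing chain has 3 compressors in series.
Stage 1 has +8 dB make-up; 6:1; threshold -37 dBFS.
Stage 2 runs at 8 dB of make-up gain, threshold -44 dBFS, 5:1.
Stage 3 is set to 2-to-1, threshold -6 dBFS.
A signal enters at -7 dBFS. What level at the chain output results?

-32 dBFS

Stage 1: 30 dB above -37 dBFS, reduced 6:1 to 5 dB above → -32 dBFS; +8 dB make-up → -24 dBFS.
Stage 2: -24 dBFS is 20 dB over -44 dBFS; at 5:1 that becomes 4 dB over, giving -40 dBFS; +8 dB make-up → -32 dBFS.
Stage 3: -32 dBFS ≤ -6 dBFS, so stage 3 doesn't engage; output -32 dBFS.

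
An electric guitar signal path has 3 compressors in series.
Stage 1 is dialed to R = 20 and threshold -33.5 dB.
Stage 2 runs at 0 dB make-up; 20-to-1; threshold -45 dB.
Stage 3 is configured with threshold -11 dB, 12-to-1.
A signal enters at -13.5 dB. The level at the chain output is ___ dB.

Stage 1: 20 dB above -33.5 dB, reduced 20:1 to 1 dB above → -32.5 dB.
Stage 2: -32.5 dB is 12.5 dB over -45 dB; at 20:1 that becomes 0.625 dB over, giving -44.375 dB.
Stage 3: -44.375 dB is at or below the -11 dB threshold — no compression; output -44.375 dB.

-44.375 dB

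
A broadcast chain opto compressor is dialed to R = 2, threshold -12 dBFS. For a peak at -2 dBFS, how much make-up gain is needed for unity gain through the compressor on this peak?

5 dB

The peak compresses to -12 + 10/2 = -7 dBFS.
To reach -2 dBFS requires -2 − (-7) = 5 dB of make-up.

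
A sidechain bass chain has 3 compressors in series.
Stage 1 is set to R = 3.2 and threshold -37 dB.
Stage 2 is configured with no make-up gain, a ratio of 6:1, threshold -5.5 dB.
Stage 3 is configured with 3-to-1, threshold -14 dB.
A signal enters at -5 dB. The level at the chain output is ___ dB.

-27 dB

Stage 1: overshoot 32 dB → 32/3.2 = 10 dB → -27 dB.
Stage 2: -27 dB ≤ -5.5 dB, so stage 2 doesn't engage; output -27 dB.
Stage 3: below threshold (-27 ≤ -14); passes unchanged; output -27 dB.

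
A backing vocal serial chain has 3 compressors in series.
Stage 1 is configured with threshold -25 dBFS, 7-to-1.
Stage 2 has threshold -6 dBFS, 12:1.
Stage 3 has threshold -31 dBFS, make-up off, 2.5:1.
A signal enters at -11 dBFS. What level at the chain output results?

-27.8 dBFS

Stage 1: overshoot 14 dB → 14/7 = 2 dB → -23 dBFS.
Stage 2: -23 dBFS ≤ -6 dBFS, so stage 2 doesn't engage; output -23 dBFS.
Stage 3: overshoot 8 dB → 8/2.5 = 3.2 dB → -27.8 dBFS.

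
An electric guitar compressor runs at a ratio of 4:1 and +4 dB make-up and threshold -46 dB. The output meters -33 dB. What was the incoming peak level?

-10 dB

Before make-up, the level was -33 − 4 = -37 dB.
The compressed level sits -37 − (-46) = 9 dB over threshold.
Before 4:1 compression the overshoot was 9 × 4 = 36 dB, so input = -46 + 36 = -10 dB.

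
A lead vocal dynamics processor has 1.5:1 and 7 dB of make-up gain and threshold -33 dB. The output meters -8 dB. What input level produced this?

Before make-up, the level was -8 − 7 = -15 dB.
Post-compression overshoot = -15 − (-33) = 18 dB.
Before 1.5:1 compression the overshoot was 18 × 1.5 = 27 dB, so input = -33 + 27 = -6 dB.

-6 dB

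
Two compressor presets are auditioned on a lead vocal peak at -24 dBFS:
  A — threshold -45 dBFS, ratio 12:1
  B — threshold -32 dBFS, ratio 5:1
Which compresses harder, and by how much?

A, by 12.85 dB

A: overshoot 21 dB → output overshoot 1.75 dB → GR 19.25 dB.
B: overshoot 8 dB → output overshoot 1.6 dB → GR 6.4 dB.
A reduces 12.85 dB more.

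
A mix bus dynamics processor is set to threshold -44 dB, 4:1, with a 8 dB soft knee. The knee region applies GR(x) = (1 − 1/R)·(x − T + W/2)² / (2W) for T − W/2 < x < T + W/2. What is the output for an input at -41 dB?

-43.296875 dB

x − T + W/2 = -41 − (-44) + 4 = 7.
GR = (1 − 1/4) × 7² / 16 = 0.75 × 49 / 16 = 2.296875 dB.
Output = -41 − 2.296875 = -43.296875 dB.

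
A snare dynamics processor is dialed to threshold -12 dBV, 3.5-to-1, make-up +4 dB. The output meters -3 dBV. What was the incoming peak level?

Stripping the +4 dB make-up gives -7 dBV at the gain stage.
That's 5 dB above the -12 dBV threshold.
Before 3.5:1 compression the overshoot was 5 × 3.5 = 17.5 dB, so input = -12 + 17.5 = 5.5 dBV.

5.5 dBV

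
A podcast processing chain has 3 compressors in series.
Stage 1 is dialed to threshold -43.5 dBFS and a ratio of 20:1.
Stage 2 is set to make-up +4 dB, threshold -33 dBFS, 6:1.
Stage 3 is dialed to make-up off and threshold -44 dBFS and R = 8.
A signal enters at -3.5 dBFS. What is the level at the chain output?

-43.1875 dBFS

Stage 1: overshoot 40 dB → 40/20 = 2 dB → -41.5 dBFS.
Stage 2: -41.5 dBFS ≤ -33 dBFS, so stage 2 doesn't engage; make-up brings it to -37.5 dBFS.
Stage 3: -37.5 dBFS is 6.5 dB over -44 dBFS; at 8:1 that becomes 0.8125 dB over, giving -43.1875 dBFS.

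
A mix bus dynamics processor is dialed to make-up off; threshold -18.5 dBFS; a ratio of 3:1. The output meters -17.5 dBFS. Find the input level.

-15.5 dBFS

That's 1 dB above the -18.5 dBFS threshold.
Input overshoot = R × output overshoot = 3 dB → input = -18.5 + 3 = -15.5 dBFS.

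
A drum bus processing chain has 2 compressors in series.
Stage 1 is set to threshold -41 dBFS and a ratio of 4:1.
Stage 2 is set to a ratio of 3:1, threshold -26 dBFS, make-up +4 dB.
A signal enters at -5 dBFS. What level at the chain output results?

Stage 1: overshoot 36 dB → 36/4 = 9 dB → -32 dBFS.
Stage 2: -32 dBFS ≤ -26 dBFS, so stage 2 doesn't engage; make-up brings it to -28 dBFS.

-28 dBFS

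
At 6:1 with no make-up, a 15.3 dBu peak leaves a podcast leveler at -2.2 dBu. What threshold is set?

Gain reduction = 15.3 − (-2.2) = 17.5 dB; output overshoot = GR / (R − 1) = 17.5 / 5 = 3.5 dB.
Threshold = output − output overshoot = -2.2 − 3.5 = -5.7 dBu.

-5.7 dBu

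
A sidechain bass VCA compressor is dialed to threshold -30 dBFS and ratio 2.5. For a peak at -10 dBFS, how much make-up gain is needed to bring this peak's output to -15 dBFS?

7 dB

Overshoot 20 dB → 20/2.5 = 8 dB after compression, so the compressed level is -30 + 8 = -22 dBFS.
Make-up = target − compressed = -15 − (-22) = 7 dB.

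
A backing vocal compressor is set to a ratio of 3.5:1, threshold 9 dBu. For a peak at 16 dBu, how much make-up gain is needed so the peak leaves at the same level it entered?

Overshoot 7 dB → 7/3.5 = 2 dB after compression, so the compressed level is 9 + 2 = 11 dBu.
Make-up = target − compressed = 16 − 11 = 5 dB.

5 dB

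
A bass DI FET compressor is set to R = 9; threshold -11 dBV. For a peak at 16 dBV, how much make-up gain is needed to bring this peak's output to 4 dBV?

12 dB

The peak compresses to -11 + 27/9 = -8 dBV.
To reach 4 dBV requires 4 − (-8) = 12 dB of make-up.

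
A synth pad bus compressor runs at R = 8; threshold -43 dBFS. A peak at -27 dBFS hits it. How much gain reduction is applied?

14 dB

-27 dBFS exceeds the threshold by 16 dB.
A 8:1 ratio leaves 2 dB of that excess.
Gain reduction = 16 − 2 = 14 dB.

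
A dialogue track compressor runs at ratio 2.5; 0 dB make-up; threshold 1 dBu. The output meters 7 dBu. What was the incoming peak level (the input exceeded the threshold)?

That's 6 dB above the 1 dBu threshold.
Undo the ratio: input overshoot = 6 × 2.5 = 15 dB, giving input = 16 dBu.

16 dBu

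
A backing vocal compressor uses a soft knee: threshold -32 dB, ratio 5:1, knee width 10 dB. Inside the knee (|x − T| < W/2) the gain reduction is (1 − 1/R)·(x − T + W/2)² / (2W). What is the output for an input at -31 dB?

x − T + W/2 = -31 − (-32) + 5 = 6.
GR = (1 − 1/5) × 6² / 20 = 0.8 × 36 / 20 = 1.44 dB.
Output = -31 − 1.44 = -32.44 dB.

-32.44 dB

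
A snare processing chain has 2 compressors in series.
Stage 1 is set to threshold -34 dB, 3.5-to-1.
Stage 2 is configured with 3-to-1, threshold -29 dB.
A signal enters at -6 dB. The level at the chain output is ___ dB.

-28 dB

Stage 1: -6 dB is 28 dB over -34 dB; at 3.5:1 that becomes 8 dB over, giving -26 dB.
Stage 2: -26 dB is 3 dB over -29 dB; at 3:1 that becomes 1 dB over, giving -28 dB.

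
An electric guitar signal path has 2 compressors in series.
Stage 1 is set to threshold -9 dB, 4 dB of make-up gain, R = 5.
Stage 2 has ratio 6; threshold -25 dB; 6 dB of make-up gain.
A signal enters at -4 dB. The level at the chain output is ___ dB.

-15.5 dB

Stage 1: overshoot 5 dB → 5/5 = 1 dB → -8 dB; +4 dB make-up → -4 dB.
Stage 2: overshoot 21 dB → 21/6 = 3.5 dB → -21.5 dB; +6 dB make-up → -15.5 dB.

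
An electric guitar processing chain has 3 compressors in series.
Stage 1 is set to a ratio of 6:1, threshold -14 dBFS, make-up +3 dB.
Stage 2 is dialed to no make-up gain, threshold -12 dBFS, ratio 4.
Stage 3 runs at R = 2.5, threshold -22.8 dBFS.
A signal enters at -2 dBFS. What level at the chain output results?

-18.18 dBFS

Stage 1: -2 dBFS is 12 dB over -14 dBFS; at 6:1 that becomes 2 dB over, giving -12 dBFS; +3 dB make-up → -9 dBFS.
Stage 2: 3 dB above -12 dBFS, reduced 4:1 to 0.75 dB above → -11.25 dBFS.
Stage 3: 11.55 dB above -22.8 dBFS, reduced 2.5:1 to 4.62 dB above → -18.18 dBFS.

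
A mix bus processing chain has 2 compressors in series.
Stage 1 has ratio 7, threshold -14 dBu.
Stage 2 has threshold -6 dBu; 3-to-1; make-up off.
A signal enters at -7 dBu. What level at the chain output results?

Stage 1: 7 dB above -14 dBu, reduced 7:1 to 1 dB above → -13 dBu.
Stage 2: -13 dBu ≤ -6 dBu, so stage 2 doesn't engage; output -13 dBu.

-13 dBu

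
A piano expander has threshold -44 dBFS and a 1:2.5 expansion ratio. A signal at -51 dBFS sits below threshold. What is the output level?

The input is 7 dB below the -44 dBFS threshold.
A 1:2.5 expander multiplies undershoot by 2.5: 7 × 2.5 = 17.5 dB below threshold.
Output = -44 − 17.5 = -61.5 dBFS.

-61.5 dBFS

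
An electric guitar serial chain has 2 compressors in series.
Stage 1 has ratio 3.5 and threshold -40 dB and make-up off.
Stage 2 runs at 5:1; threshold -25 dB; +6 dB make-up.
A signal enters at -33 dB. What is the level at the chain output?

-32 dB

Stage 1: overshoot 7 dB → 7/3.5 = 2 dB → -38 dB.
Stage 2: -38 dB is at or below the -25 dB threshold — no compression; make-up brings it to -32 dB.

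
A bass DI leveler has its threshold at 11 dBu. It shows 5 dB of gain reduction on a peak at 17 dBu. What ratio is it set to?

Input overshoot = 17 − 11 = 6 dB.
Output overshoot = 6 − 5 = 1 dB.
Ratio = input overshoot / output overshoot = 6 / 1 = 6.

6:1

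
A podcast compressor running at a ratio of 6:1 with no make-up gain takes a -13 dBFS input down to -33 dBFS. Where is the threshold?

-37 dBFS

Let T be the threshold. Output overshoot = (input overshoot)/R, so -33 − T = (-13 − T)/6.
6·(-33 − T) = -13 − T → 5·T = -198 − (-13) = -185.
T = -185/5 = -37 dBFS.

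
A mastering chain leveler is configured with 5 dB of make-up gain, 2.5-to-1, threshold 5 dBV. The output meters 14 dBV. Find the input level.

15 dBV

Before make-up, the level was 14 − 5 = 9 dBV.
Post-compression overshoot = 9 − 5 = 4 dB.
Before 2.5:1 compression the overshoot was 4 × 2.5 = 10 dB, so input = 5 + 10 = 15 dBV.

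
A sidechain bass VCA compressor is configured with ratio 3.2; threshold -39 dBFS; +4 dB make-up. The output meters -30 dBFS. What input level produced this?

-23 dBFS

Remove make-up: -30 − 4 = -34 dBFS.
Post-compression overshoot = -34 − (-39) = 5 dB.
Input overshoot = R × output overshoot = 16 dB → input = -39 + 16 = -23 dBFS.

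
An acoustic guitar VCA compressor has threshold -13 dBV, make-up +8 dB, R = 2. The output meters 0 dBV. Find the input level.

-3 dBV

Before make-up, the level was 0 − 8 = -8 dBV.
That's 5 dB above the -13 dBV threshold.
Before 2:1 compression the overshoot was 5 × 2 = 10 dB, so input = -13 + 10 = -3 dBV.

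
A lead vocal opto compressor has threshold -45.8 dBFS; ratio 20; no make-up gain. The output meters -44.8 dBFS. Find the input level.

Post-compression overshoot = -44.8 − (-45.8) = 1 dB.
Input overshoot = R × output overshoot = 20 dB → input = -45.8 + 20 = -25.8 dBFS.

-25.8 dBFS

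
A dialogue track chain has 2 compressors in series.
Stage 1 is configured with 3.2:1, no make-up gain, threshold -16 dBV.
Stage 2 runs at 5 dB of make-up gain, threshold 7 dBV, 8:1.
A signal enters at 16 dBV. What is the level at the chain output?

Stage 1: overshoot 32 dB → 32/3.2 = 10 dB → -6 dBV.
Stage 2: below threshold (-6 ≤ 7); passes unchanged; make-up brings it to -1 dBV.

-1 dBV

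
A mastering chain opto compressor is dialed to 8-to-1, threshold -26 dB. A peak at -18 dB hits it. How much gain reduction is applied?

7 dB

The signal is 8 dB above threshold.
After 8:1 compression the overshoot becomes 8/8 = 1 dB.
So the signal is attenuated by 8 − 1 = 7 dB.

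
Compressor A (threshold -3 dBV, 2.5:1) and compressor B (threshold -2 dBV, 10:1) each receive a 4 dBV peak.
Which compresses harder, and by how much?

A: overshoot 7 dB → output overshoot 2.8 dB → GR 4.2 dB.
B: overshoot 6 dB → output overshoot 0.6 dB → GR 5.4 dB.
B applies 1.2 dB more gain reduction.

B, by 1.2 dB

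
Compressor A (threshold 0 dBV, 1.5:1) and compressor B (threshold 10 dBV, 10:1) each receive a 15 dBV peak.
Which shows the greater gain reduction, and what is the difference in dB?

A, by 0.5 dB

A: 15 dB over, compressed to 10 dB over, so 5 dB of GR.
B: 5 dB over, compressed to 0.5 dB over, so 4.5 dB of GR.
A applies 0.5 dB more gain reduction.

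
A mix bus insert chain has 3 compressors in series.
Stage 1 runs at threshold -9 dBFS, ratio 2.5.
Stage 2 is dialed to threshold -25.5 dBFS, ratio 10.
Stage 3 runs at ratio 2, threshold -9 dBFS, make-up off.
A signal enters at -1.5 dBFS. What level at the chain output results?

Stage 1: overshoot 7.5 dB → 7.5/2.5 = 3 dB → -6 dBFS.
Stage 2: 19.5 dB above -25.5 dBFS, reduced 10:1 to 1.95 dB above → -23.55 dBFS.
Stage 3: -23.55 dBFS is at or below the -9 dBFS threshold — no compression; output -23.55 dBFS.

-23.55 dBFS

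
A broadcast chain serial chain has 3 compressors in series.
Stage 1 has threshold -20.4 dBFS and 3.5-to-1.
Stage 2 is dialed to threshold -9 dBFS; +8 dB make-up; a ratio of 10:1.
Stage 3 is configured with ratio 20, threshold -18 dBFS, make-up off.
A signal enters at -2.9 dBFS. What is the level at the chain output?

-17.47 dBFS

Stage 1: overshoot 17.5 dB → 17.5/3.5 = 5 dB → -15.4 dBFS.
Stage 2: below threshold (-15.4 ≤ -9); passes unchanged; make-up brings it to -7.4 dBFS.
Stage 3: -7.4 dBFS is 10.6 dB over -18 dBFS; at 20:1 that becomes 0.53 dB over, giving -17.47 dBFS.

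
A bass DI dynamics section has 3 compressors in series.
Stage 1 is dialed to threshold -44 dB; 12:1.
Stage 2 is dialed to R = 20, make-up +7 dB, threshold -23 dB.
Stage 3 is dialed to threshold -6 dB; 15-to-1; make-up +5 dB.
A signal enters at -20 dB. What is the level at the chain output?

-30 dB

Stage 1: 24 dB above -44 dB, reduced 12:1 to 2 dB above → -42 dB.
Stage 2: -42 dB ≤ -23 dB, so stage 2 doesn't engage; make-up brings it to -35 dB.
Stage 3: -35 dB is at or below the -6 dB threshold — no compression; make-up brings it to -30 dB.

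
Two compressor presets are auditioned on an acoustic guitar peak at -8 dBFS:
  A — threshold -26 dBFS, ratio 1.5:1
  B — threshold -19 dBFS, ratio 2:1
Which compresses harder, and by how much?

A: GR = 18 − 18/1.5 = 6 dB.
B: GR = 11 − 11/2 = 5.5 dB.
Difference: 0.5 dB in favour of A.

A, by 0.5 dB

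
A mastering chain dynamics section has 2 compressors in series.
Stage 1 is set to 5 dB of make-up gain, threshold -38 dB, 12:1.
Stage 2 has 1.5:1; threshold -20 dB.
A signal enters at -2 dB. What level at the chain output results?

-30 dB

Stage 1: -2 dB is 36 dB over -38 dB; at 12:1 that becomes 3 dB over, giving -35 dB; +5 dB make-up → -30 dB.
Stage 2: -30 dB ≤ -20 dB, so stage 2 doesn't engage; output -30 dB.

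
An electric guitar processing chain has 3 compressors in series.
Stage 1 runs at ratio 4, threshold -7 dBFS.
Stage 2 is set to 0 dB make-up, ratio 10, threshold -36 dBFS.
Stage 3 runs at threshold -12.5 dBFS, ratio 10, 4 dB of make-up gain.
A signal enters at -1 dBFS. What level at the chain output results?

-28.95 dBFS

Stage 1: -1 dBFS is 6 dB over -7 dBFS; at 4:1 that becomes 1.5 dB over, giving -5.5 dBFS.
Stage 2: -5.5 dBFS is 30.5 dB over -36 dBFS; at 10:1 that becomes 3.05 dB over, giving -32.95 dBFS.
Stage 3: below threshold (-32.95 ≤ -12.5); passes unchanged; make-up brings it to -28.95 dBFS.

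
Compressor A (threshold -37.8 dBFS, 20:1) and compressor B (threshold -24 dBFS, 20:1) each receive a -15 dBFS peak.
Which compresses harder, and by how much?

A: GR = 22.8 − 22.8/20 = 21.66 dB.
B: GR = 9 − 9/20 = 8.55 dB.
A reduces 13.11 dB more.

A, by 13.11 dB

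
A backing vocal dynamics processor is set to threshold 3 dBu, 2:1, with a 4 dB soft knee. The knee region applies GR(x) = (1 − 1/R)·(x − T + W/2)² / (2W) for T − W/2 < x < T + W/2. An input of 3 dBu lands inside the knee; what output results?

x − T + W/2 = 3 − 3 + 2 = 2.
GR = (1 − 1/2) × 2² / 8 = 0.5 × 4 / 8 = 0.25 dB.
Output = 3 − 0.25 = 2.75 dBu.

2.75 dBu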